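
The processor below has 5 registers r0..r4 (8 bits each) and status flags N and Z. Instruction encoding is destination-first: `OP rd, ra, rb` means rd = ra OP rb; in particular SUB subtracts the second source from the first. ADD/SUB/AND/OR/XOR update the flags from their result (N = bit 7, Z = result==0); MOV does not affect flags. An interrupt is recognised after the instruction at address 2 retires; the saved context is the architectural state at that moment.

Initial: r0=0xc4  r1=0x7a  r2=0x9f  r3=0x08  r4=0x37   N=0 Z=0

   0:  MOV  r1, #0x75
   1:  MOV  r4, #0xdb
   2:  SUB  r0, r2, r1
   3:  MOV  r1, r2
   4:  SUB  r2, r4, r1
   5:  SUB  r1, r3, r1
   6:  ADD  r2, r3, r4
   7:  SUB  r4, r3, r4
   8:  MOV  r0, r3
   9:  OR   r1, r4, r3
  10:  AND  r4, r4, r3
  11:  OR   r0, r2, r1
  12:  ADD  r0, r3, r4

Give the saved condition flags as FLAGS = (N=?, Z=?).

after  0: r0=0xc4 r1=0x75 r2=0x9f r3=0x08 r4=0x37  N=0 Z=0
after  1: r0=0xc4 r1=0x75 r2=0x9f r3=0x08 r4=0xdb  N=0 Z=0
after  2: r0=0x2a r1=0x75 r2=0x9f r3=0x08 r4=0xdb  N=0 Z=0
-- IRQ taken; context saved, return-PC = 3 --

FLAGS = (N=0, Z=0)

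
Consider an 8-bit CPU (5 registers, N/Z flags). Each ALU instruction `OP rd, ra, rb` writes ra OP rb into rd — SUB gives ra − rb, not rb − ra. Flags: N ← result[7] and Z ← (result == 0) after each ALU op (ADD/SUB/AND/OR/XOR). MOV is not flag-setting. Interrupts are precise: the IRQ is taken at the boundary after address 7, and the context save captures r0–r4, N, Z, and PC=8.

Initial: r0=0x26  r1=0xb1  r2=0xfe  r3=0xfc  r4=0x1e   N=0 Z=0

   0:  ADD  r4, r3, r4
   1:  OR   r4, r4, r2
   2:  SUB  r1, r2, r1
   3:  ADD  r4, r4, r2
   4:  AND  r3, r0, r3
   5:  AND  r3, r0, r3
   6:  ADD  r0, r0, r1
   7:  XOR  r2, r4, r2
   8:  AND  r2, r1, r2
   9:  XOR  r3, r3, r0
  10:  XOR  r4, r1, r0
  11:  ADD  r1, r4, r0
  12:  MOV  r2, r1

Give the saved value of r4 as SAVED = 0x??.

SAVED = 0xfc

after  0: r0=0x26 r1=0xb1 r2=0xfe r3=0xfc r4=0x1a  N=0 Z=0
after  1: r0=0x26 r1=0xb1 r2=0xfe r3=0xfc r4=0xfe  N=1 Z=0
after  2: r0=0x26 r1=0x4d r2=0xfe r3=0xfc r4=0xfe  N=0 Z=0
after  3: r0=0x26 r1=0x4d r2=0xfe r3=0xfc r4=0xfc  N=1 Z=0
after  4: r0=0x26 r1=0x4d r2=0xfe r3=0x24 r4=0xfc  N=0 Z=0
after  5: r0=0x26 r1=0x4d r2=0xfe r3=0x24 r4=0xfc  N=0 Z=0
after  6: r0=0x73 r1=0x4d r2=0xfe r3=0x24 r4=0xfc  N=0 Z=0
after  7: r0=0x73 r1=0x4d r2=0x02 r3=0x24 r4=0xfc  N=0 Z=0
-- IRQ taken; context saved, return-PC = 8 --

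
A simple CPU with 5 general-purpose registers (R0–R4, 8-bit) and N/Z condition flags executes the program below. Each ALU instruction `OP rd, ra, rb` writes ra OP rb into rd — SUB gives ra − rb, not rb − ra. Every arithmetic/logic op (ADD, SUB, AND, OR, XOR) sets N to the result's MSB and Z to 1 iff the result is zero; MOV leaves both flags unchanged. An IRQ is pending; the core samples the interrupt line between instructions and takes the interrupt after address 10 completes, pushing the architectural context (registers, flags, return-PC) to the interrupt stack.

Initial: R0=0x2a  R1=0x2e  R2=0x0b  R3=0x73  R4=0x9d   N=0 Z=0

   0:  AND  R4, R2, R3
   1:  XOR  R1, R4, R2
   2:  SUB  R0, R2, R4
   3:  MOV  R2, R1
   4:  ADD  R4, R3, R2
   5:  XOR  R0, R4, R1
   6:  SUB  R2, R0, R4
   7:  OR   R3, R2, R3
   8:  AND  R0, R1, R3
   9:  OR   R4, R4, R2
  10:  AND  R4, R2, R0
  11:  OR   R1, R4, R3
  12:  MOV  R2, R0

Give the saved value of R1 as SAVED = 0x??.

after  0: R0=0x2a R1=0x2e R2=0x0b R3=0x73 R4=0x03  N=0 Z=0
after  1: R0=0x2a R1=0x08 R2=0x0b R3=0x73 R4=0x03  N=0 Z=0
after  2: R0=0x08 R1=0x08 R2=0x0b R3=0x73 R4=0x03  N=0 Z=0
after  3: R0=0x08 R1=0x08 R2=0x08 R3=0x73 R4=0x03  N=0 Z=0
after  4: R0=0x08 R1=0x08 R2=0x08 R3=0x73 R4=0x7b  N=0 Z=0
after  5: R0=0x73 R1=0x08 R2=0x08 R3=0x73 R4=0x7b  N=0 Z=0
after  6: R0=0x73 R1=0x08 R2=0xf8 R3=0x73 R4=0x7b  N=1 Z=0
after  7: R0=0x73 R1=0x08 R2=0xf8 R3=0xfb R4=0x7b  N=1 Z=0
after  8: R0=0x08 R1=0x08 R2=0xf8 R3=0xfb R4=0x7b  N=0 Z=0
after  9: R0=0x08 R1=0x08 R2=0xf8 R3=0xfb R4=0xfb  N=1 Z=0
after 10: R0=0x08 R1=0x08 R2=0xf8 R3=0xfb R4=0x08  N=0 Z=0
-- IRQ taken; context saved, return-PC = 11 --

SAVED = 0x08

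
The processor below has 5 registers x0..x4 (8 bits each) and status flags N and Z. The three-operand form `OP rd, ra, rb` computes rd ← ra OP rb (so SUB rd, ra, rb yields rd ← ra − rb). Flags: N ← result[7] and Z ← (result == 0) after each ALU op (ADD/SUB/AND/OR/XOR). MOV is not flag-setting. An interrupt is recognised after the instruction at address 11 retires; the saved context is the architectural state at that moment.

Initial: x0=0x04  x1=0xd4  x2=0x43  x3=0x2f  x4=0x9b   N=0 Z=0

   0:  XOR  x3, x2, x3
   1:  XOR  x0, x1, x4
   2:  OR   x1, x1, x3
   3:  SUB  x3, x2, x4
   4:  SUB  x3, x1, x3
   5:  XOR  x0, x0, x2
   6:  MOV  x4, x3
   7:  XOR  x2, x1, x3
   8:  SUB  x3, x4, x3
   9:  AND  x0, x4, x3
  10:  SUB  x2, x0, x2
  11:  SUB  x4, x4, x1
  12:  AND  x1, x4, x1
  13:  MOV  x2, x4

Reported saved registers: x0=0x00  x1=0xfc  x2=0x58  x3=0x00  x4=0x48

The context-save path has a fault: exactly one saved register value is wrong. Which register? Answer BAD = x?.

after  0: x0=0x04 x1=0xd4 x2=0x43 x3=0x6c x4=0x9b  N=0 Z=0
after  1: x0=0x4f x1=0xd4 x2=0x43 x3=0x6c x4=0x9b  N=0 Z=0
after  2: x0=0x4f x1=0xfc x2=0x43 x3=0x6c x4=0x9b  N=1 Z=0
after  3: x0=0x4f x1=0xfc x2=0x43 x3=0xa8 x4=0x9b  N=1 Z=0
after  4: x0=0x4f x1=0xfc x2=0x43 x3=0x54 x4=0x9b  N=0 Z=0
after  5: x0=0x0c x1=0xfc x2=0x43 x3=0x54 x4=0x9b  N=0 Z=0
after  6: x0=0x0c x1=0xfc x2=0x43 x3=0x54 x4=0x54  N=0 Z=0
after  7: x0=0x0c x1=0xfc x2=0xa8 x3=0x54 x4=0x54  N=1 Z=0
after  8: x0=0x0c x1=0xfc x2=0xa8 x3=0x00 x4=0x54  N=0 Z=1
after  9: x0=0x00 x1=0xfc x2=0xa8 x3=0x00 x4=0x54  N=0 Z=1
after 10: x0=0x00 x1=0xfc x2=0x58 x3=0x00 x4=0x54  N=0 Z=0
after 11: x0=0x00 x1=0xfc x2=0x58 x3=0x00 x4=0x58  N=0 Z=0
-- IRQ taken; context saved, return-PC = 12 --
mismatch: x4: reported 0x48 vs actual 0x58

BAD = x4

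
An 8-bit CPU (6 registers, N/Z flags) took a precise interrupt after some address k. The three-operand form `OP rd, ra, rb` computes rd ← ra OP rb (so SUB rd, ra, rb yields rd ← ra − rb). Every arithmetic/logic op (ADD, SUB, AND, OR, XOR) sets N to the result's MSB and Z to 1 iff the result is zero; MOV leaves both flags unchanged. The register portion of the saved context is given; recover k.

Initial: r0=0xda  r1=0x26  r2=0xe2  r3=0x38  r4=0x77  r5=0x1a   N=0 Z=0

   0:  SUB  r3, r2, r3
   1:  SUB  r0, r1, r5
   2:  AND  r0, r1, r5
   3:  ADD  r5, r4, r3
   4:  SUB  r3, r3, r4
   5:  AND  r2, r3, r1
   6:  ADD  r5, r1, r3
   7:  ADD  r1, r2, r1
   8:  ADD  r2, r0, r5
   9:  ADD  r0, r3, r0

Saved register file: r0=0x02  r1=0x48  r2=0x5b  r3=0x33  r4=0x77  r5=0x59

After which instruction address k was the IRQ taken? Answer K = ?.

after  0: r0=0xda r1=0x26 r2=0xe2 r3=0xaa r4=0x77 r5=0x1a  N=1 Z=0
after  1: r0=0x0c r1=0x26 r2=0xe2 r3=0xaa r4=0x77 r5=0x1a  N=0 Z=0
after  2: r0=0x02 r1=0x26 r2=0xe2 r3=0xaa r4=0x77 r5=0x1a  N=0 Z=0
after  3: r0=0x02 r1=0x26 r2=0xe2 r3=0xaa r4=0x77 r5=0x21  N=0 Z=0
after  4: r0=0x02 r1=0x26 r2=0xe2 r3=0x33 r4=0x77 r5=0x21  N=0 Z=0
after  5: r0=0x02 r1=0x26 r2=0x22 r3=0x33 r4=0x77 r5=0x21  N=0 Z=0
after  6: r0=0x02 r1=0x26 r2=0x22 r3=0x33 r4=0x77 r5=0x59  N=0 Z=0
after  7: r0=0x02 r1=0x48 r2=0x22 r3=0x33 r4=0x77 r5=0x59  N=0 Z=0
after  8: r0=0x02 r1=0x48 r2=0x5b r3=0x33 r4=0x77 r5=0x59  N=0 Z=0
-- IRQ taken; context saved, return-PC = 9 --

K = 8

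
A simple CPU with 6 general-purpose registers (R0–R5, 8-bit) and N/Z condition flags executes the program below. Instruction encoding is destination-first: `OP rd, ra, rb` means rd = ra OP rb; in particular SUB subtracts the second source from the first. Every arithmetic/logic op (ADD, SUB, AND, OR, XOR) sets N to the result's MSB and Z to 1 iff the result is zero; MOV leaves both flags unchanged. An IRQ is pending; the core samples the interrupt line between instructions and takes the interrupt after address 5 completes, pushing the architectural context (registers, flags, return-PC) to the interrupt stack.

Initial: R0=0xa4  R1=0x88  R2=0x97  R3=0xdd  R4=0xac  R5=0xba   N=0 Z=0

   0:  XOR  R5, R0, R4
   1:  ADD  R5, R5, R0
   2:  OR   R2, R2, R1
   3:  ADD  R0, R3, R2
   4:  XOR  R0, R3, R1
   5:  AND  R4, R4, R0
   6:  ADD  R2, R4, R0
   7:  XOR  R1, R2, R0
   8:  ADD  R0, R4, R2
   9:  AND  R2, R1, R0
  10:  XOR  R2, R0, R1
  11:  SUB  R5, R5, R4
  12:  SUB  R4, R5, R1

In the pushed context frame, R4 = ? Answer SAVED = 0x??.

SAVED = 0x04

after  0: R0=0xa4 R1=0x88 R2=0x97 R3=0xdd R4=0xac R5=0x08  N=0 Z=0
after  1: R0=0xa4 R1=0x88 R2=0x97 R3=0xdd R4=0xac R5=0xac  N=1 Z=0
after  2: R0=0xa4 R1=0x88 R2=0x9f R3=0xdd R4=0xac R5=0xac  N=1 Z=0
after  3: R0=0x7c R1=0x88 R2=0x9f R3=0xdd R4=0xac R5=0xac  N=0 Z=0
after  4: R0=0x55 R1=0x88 R2=0x9f R3=0xdd R4=0xac R5=0xac  N=0 Z=0
after  5: R0=0x55 R1=0x88 R2=0x9f R3=0xdd R4=0x04 R5=0xac  N=0 Z=0
-- IRQ taken; context saved, return-PC = 6 --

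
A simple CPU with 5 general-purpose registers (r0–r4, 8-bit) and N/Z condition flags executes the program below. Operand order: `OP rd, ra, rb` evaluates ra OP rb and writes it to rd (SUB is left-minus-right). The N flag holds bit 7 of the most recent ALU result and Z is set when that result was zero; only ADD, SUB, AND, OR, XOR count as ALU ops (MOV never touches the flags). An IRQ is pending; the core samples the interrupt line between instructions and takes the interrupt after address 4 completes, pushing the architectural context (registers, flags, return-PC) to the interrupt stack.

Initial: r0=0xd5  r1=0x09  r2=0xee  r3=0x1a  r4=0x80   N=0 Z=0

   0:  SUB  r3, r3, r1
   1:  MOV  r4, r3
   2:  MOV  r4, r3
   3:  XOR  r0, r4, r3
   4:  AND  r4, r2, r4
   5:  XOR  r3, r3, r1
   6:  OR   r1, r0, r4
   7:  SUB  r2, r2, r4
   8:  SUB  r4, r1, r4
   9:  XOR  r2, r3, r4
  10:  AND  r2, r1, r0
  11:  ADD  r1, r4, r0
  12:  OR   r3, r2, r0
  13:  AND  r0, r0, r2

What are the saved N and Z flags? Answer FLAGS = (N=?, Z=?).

FLAGS = (N=0, Z=1)

after  0: r0=0xd5 r1=0x09 r2=0xee r3=0x11 r4=0x80  N=0 Z=0
after  1: r0=0xd5 r1=0x09 r2=0xee r3=0x11 r4=0x11  N=0 Z=0
after  2: r0=0xd5 r1=0x09 r2=0xee r3=0x11 r4=0x11  N=0 Z=0
after  3: r0=0x00 r1=0x09 r2=0xee r3=0x11 r4=0x11  N=0 Z=1
after  4: r0=0x00 r1=0x09 r2=0xee r3=0x11 r4=0x00  N=0 Z=1
-- IRQ taken; context saved, return-PC = 5 --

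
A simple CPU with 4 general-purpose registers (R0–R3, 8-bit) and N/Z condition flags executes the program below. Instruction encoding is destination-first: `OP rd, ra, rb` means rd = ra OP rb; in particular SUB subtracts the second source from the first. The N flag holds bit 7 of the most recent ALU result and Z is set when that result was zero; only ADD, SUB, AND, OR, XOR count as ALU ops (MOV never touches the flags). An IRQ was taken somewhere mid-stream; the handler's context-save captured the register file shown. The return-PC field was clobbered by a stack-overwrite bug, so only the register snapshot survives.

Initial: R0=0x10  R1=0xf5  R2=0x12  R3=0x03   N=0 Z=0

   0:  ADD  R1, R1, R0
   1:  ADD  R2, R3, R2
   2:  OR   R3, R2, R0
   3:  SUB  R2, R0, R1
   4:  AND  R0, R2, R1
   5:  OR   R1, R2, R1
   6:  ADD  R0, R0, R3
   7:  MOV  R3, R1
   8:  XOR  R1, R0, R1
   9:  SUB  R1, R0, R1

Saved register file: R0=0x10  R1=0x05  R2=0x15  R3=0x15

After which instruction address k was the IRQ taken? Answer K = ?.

after  0: R0=0x10 R1=0x05 R2=0x12 R3=0x03  N=0 Z=0
after  1: R0=0x10 R1=0x05 R2=0x15 R3=0x03  N=0 Z=0
after  2: R0=0x10 R1=0x05 R2=0x15 R3=0x15  N=0 Z=0
-- IRQ taken; context saved, return-PC = 3 --

K = 2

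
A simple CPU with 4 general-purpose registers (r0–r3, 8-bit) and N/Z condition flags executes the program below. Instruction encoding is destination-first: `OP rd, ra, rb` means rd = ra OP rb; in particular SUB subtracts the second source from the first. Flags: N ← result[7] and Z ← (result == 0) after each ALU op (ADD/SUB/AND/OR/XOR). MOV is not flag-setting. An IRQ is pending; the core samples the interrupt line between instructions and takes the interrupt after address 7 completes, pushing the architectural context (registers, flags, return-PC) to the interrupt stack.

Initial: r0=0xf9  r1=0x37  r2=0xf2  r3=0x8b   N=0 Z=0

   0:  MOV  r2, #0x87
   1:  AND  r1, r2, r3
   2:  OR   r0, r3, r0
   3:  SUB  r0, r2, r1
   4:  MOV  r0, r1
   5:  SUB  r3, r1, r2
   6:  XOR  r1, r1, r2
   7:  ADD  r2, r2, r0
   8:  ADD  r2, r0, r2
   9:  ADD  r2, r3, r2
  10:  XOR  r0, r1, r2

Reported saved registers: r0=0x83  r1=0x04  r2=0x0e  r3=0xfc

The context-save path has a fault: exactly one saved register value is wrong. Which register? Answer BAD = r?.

after  0: r0=0xf9 r1=0x37 r2=0x87 r3=0x8b  N=0 Z=0
after  1: r0=0xf9 r1=0x83 r2=0x87 r3=0x8b  N=1 Z=0
after  2: r0=0xfb r1=0x83 r2=0x87 r3=0x8b  N=1 Z=0
after  3: r0=0x04 r1=0x83 r2=0x87 r3=0x8b  N=0 Z=0
after  4: r0=0x83 r1=0x83 r2=0x87 r3=0x8b  N=0 Z=0
after  5: r0=0x83 r1=0x83 r2=0x87 r3=0xfc  N=1 Z=0
after  6: r0=0x83 r1=0x04 r2=0x87 r3=0xfc  N=0 Z=0
after  7: r0=0x83 r1=0x04 r2=0x0a r3=0xfc  N=0 Z=0
-- IRQ taken; context saved, return-PC = 8 --
mismatch: r2: reported 0x0e vs actual 0x0a

BAD = r2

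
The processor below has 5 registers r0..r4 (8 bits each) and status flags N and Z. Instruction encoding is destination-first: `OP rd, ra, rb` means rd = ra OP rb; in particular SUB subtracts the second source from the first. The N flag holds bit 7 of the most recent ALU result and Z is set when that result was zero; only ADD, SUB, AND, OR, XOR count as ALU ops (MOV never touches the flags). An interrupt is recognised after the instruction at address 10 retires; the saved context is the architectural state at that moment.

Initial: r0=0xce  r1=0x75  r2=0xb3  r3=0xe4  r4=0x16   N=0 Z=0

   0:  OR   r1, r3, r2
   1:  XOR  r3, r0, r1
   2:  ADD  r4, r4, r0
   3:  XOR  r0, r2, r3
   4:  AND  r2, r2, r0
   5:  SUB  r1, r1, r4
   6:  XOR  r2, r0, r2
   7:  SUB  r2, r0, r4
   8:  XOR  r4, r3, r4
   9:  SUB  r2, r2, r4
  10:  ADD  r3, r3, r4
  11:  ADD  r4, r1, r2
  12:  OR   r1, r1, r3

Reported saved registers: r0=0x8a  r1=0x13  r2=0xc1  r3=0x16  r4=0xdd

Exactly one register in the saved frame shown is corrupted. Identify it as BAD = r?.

BAD = r2

after  0: r0=0xce r1=0xf7 r2=0xb3 r3=0xe4 r4=0x16  N=1 Z=0
after  1: r0=0xce r1=0xf7 r2=0xb3 r3=0x39 r4=0x16  N=0 Z=0
after  2: r0=0xce r1=0xf7 r2=0xb3 r3=0x39 r4=0xe4  N=1 Z=0
after  3: r0=0x8a r1=0xf7 r2=0xb3 r3=0x39 r4=0xe4  N=1 Z=0
after  4: r0=0x8a r1=0xf7 r2=0x82 r3=0x39 r4=0xe4  N=1 Z=0
after  5: r0=0x8a r1=0x13 r2=0x82 r3=0x39 r4=0xe4  N=0 Z=0
after  6: r0=0x8a r1=0x13 r2=0x08 r3=0x39 r4=0xe4  N=0 Z=0
after  7: r0=0x8a r1=0x13 r2=0xa6 r3=0x39 r4=0xe4  N=1 Z=0
after  8: r0=0x8a r1=0x13 r2=0xa6 r3=0x39 r4=0xdd  N=1 Z=0
after  9: r0=0x8a r1=0x13 r2=0xc9 r3=0x39 r4=0xdd  N=1 Z=0
after 10: r0=0x8a r1=0x13 r2=0xc9 r3=0x16 r4=0xdd  N=0 Z=0
-- IRQ taken; context saved, return-PC = 11 --
mismatch: r2: reported 0xc1 vs actual 0xc9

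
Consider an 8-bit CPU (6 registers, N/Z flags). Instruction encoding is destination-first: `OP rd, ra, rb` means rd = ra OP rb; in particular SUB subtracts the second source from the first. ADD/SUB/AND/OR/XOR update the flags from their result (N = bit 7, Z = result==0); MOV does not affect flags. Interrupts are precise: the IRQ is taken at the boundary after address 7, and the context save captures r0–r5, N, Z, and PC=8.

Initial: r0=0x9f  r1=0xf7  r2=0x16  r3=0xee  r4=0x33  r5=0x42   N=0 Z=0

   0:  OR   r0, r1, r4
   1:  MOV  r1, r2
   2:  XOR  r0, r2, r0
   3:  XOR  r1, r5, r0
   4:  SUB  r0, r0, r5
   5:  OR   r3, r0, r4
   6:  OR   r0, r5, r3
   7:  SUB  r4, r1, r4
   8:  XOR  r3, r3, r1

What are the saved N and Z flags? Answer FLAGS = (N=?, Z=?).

FLAGS = (N=0, Z=0)

after  0: r0=0xf7 r1=0xf7 r2=0x16 r3=0xee r4=0x33 r5=0x42  N=1 Z=0
after  1: r0=0xf7 r1=0x16 r2=0x16 r3=0xee r4=0x33 r5=0x42  N=1 Z=0
after  2: r0=0xe1 r1=0x16 r2=0x16 r3=0xee r4=0x33 r5=0x42  N=1 Z=0
after  3: r0=0xe1 r1=0xa3 r2=0x16 r3=0xee r4=0x33 r5=0x42  N=1 Z=0
after  4: r0=0x9f r1=0xa3 r2=0x16 r3=0xee r4=0x33 r5=0x42  N=1 Z=0
after  5: r0=0x9f r1=0xa3 r2=0x16 r3=0xbf r4=0x33 r5=0x42  N=1 Z=0
after  6: r0=0xff r1=0xa3 r2=0x16 r3=0xbf r4=0x33 r5=0x42  N=1 Z=0
after  7: r0=0xff r1=0xa3 r2=0x16 r3=0xbf r4=0x70 r5=0x42  N=0 Z=0
-- IRQ taken; context saved, return-PC = 8 --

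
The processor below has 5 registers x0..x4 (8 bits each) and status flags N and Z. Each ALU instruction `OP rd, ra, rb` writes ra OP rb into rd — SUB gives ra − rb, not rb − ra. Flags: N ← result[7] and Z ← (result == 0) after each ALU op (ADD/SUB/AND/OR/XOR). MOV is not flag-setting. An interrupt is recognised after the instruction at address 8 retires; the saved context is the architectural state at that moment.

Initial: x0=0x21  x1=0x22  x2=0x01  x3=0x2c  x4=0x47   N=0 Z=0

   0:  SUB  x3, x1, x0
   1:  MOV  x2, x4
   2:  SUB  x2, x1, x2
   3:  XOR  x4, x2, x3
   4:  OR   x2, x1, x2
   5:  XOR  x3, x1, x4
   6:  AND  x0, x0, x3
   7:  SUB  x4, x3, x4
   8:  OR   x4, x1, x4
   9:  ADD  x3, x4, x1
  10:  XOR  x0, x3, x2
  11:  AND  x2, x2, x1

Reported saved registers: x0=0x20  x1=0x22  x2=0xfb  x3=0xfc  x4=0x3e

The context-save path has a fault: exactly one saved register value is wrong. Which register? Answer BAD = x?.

after  0: x0=0x21 x1=0x22 x2=0x01 x3=0x01 x4=0x47  N=0 Z=0
after  1: x0=0x21 x1=0x22 x2=0x47 x3=0x01 x4=0x47  N=0 Z=0
after  2: x0=0x21 x1=0x22 x2=0xdb x3=0x01 x4=0x47  N=1 Z=0
after  3: x0=0x21 x1=0x22 x2=0xdb x3=0x01 x4=0xda  N=1 Z=0
after  4: x0=0x21 x1=0x22 x2=0xfb x3=0x01 x4=0xda  N=1 Z=0
after  5: x0=0x21 x1=0x22 x2=0xfb x3=0xf8 x4=0xda  N=1 Z=0
after  6: x0=0x20 x1=0x22 x2=0xfb x3=0xf8 x4=0xda  N=0 Z=0
after  7: x0=0x20 x1=0x22 x2=0xfb x3=0xf8 x4=0x1e  N=0 Z=0
after  8: x0=0x20 x1=0x22 x2=0xfb x3=0xf8 x4=0x3e  N=0 Z=0
-- IRQ taken; context saved, return-PC = 9 --
mismatch: x3: reported 0xfc vs actual 0xf8

BAD = x3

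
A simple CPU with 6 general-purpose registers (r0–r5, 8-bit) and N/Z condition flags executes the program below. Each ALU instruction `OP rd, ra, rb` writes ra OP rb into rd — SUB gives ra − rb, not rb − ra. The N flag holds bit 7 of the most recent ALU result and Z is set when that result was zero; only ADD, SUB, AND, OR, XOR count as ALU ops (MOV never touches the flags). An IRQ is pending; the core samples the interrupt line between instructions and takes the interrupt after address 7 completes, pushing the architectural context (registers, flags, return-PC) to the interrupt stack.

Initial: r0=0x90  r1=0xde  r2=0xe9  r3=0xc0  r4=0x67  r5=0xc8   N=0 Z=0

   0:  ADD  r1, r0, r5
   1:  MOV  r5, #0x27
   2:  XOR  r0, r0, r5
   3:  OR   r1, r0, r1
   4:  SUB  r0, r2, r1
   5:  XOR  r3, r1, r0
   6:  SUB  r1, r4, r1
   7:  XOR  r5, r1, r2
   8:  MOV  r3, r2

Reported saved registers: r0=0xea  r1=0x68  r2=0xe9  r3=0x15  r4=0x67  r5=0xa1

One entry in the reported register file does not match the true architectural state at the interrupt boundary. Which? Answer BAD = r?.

after  0: r0=0x90 r1=0x58 r2=0xe9 r3=0xc0 r4=0x67 r5=0xc8  N=0 Z=0
after  1: r0=0x90 r1=0x58 r2=0xe9 r3=0xc0 r4=0x67 r5=0x27  N=0 Z=0
after  2: r0=0xb7 r1=0x58 r2=0xe9 r3=0xc0 r4=0x67 r5=0x27  N=1 Z=0
after  3: r0=0xb7 r1=0xff r2=0xe9 r3=0xc0 r4=0x67 r5=0x27  N=1 Z=0
after  4: r0=0xea r1=0xff r2=0xe9 r3=0xc0 r4=0x67 r5=0x27  N=1 Z=0
after  5: r0=0xea r1=0xff r2=0xe9 r3=0x15 r4=0x67 r5=0x27  N=0 Z=0
after  6: r0=0xea r1=0x68 r2=0xe9 r3=0x15 r4=0x67 r5=0x27  N=0 Z=0
after  7: r0=0xea r1=0x68 r2=0xe9 r3=0x15 r4=0x67 r5=0x81  N=1 Z=0
-- IRQ taken; context saved, return-PC = 8 --
mismatch: r5: reported 0xa1 vs actual 0x81

BAD = r5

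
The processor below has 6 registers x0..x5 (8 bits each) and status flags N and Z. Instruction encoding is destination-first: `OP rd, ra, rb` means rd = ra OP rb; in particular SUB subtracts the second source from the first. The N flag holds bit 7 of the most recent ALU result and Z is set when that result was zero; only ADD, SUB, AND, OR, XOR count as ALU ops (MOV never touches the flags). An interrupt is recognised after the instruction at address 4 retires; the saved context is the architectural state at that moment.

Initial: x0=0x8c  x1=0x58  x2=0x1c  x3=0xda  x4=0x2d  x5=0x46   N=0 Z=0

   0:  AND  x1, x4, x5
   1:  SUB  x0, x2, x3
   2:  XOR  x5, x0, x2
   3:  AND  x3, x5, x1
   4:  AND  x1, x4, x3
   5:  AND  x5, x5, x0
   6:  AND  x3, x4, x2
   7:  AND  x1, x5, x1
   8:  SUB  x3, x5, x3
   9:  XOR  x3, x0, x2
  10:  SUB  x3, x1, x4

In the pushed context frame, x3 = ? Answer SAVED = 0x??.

SAVED = 0x04

after  0: x0=0x8c x1=0x04 x2=0x1c x3=0xda x4=0x2d x5=0x46  N=0 Z=0
after  1: x0=0x42 x1=0x04 x2=0x1c x3=0xda x4=0x2d x5=0x46  N=0 Z=0
after  2: x0=0x42 x1=0x04 x2=0x1c x3=0xda x4=0x2d x5=0x5e  N=0 Z=0
after  3: x0=0x42 x1=0x04 x2=0x1c x3=0x04 x4=0x2d x5=0x5e  N=0 Z=0
after  4: x0=0x42 x1=0x04 x2=0x1c x3=0x04 x4=0x2d x5=0x5e  N=0 Z=0
-- IRQ taken; context saved, return-PC = 5 --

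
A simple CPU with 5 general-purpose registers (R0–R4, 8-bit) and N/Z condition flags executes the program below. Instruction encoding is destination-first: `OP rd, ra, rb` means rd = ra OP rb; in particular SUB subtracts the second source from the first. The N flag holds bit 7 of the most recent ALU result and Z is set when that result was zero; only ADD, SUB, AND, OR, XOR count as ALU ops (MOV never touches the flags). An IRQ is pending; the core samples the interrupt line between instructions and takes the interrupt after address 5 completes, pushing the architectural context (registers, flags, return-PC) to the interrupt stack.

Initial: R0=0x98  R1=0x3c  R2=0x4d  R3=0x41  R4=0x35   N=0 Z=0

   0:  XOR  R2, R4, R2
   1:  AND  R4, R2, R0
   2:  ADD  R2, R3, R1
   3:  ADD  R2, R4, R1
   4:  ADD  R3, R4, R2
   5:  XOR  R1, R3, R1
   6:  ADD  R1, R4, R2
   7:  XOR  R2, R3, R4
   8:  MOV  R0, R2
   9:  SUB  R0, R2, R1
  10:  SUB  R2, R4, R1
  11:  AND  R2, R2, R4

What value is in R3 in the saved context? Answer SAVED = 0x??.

SAVED = 0x6c

after  0: R0=0x98 R1=0x3c R2=0x78 R3=0x41 R4=0x35  N=0 Z=0
after  1: R0=0x98 R1=0x3c R2=0x78 R3=0x41 R4=0x18  N=0 Z=0
after  2: R0=0x98 R1=0x3c R2=0x7d R3=0x41 R4=0x18  N=0 Z=0
after  3: R0=0x98 R1=0x3c R2=0x54 R3=0x41 R4=0x18  N=0 Z=0
after  4: R0=0x98 R1=0x3c R2=0x54 R3=0x6c R4=0x18  N=0 Z=0
after  5: R0=0x98 R1=0x50 R2=0x54 R3=0x6c R4=0x18  N=0 Z=0
-- IRQ taken; context saved, return-PC = 6 --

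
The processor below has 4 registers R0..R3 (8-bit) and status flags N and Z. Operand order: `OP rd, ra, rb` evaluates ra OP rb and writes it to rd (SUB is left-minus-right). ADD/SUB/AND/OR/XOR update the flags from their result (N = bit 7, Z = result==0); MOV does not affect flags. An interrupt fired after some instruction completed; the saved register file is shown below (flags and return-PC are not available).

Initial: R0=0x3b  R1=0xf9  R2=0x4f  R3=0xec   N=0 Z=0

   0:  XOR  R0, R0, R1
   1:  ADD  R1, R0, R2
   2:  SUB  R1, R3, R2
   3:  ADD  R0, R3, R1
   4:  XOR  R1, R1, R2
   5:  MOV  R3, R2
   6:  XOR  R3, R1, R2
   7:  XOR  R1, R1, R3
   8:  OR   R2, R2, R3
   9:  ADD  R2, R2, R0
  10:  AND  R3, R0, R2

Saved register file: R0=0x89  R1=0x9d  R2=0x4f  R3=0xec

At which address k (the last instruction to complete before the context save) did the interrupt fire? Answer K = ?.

after  0: R0=0xc2 R1=0xf9 R2=0x4f R3=0xec  N=1 Z=0
after  1: R0=0xc2 R1=0x11 R2=0x4f R3=0xec  N=0 Z=0
after  2: R0=0xc2 R1=0x9d R2=0x4f R3=0xec  N=1 Z=0
after  3: R0=0x89 R1=0x9d R2=0x4f R3=0xec  N=1 Z=0
-- IRQ taken; context saved, return-PC = 4 --

K = 3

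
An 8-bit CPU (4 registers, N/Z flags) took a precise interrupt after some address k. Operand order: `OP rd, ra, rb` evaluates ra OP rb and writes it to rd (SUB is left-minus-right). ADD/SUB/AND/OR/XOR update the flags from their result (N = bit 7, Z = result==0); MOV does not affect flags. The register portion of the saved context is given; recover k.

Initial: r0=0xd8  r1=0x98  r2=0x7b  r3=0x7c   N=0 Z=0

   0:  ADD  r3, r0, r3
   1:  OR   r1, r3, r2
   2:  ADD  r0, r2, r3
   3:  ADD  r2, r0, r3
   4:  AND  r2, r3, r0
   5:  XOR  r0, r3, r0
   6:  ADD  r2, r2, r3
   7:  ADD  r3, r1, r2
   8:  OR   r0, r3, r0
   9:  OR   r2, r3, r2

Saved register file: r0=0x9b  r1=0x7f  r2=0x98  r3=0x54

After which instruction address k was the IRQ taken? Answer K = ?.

K = 6

after  0: r0=0xd8 r1=0x98 r2=0x7b r3=0x54  N=0 Z=0
after  1: r0=0xd8 r1=0x7f r2=0x7b r3=0x54  N=0 Z=0
after  2: r0=0xcf r1=0x7f r2=0x7b r3=0x54  N=1 Z=0
after  3: r0=0xcf r1=0x7f r2=0x23 r3=0x54  N=0 Z=0
after  4: r0=0xcf r1=0x7f r2=0x44 r3=0x54  N=0 Z=0
after  5: r0=0x9b r1=0x7f r2=0x44 r3=0x54  N=1 Z=0
after  6: r0=0x9b r1=0x7f r2=0x98 r3=0x54  N=1 Z=0
-- IRQ taken; context saved, return-PC = 7 --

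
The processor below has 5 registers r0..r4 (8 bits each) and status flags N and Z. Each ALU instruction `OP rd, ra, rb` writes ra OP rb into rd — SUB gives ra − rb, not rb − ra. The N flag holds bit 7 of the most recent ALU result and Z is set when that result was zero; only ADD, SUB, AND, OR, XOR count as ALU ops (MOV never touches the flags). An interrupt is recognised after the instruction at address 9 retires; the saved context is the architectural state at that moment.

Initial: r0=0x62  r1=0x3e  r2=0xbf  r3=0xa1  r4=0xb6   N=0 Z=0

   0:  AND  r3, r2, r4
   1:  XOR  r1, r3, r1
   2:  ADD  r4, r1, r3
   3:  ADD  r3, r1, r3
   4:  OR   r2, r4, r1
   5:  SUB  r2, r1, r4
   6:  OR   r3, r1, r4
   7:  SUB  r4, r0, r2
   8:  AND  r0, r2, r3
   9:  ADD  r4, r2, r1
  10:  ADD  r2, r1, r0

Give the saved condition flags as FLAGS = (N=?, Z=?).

after  0: r0=0x62 r1=0x3e r2=0xbf r3=0xb6 r4=0xb6  N=1 Z=0
after  1: r0=0x62 r1=0x88 r2=0xbf r3=0xb6 r4=0xb6  N=1 Z=0
after  2: r0=0x62 r1=0x88 r2=0xbf r3=0xb6 r4=0x3e  N=0 Z=0
after  3: r0=0x62 r1=0x88 r2=0xbf r3=0x3e r4=0x3e  N=0 Z=0
after  4: r0=0x62 r1=0x88 r2=0xbe r3=0x3e r4=0x3e  N=1 Z=0
after  5: r0=0x62 r1=0x88 r2=0x4a r3=0x3e r4=0x3e  N=0 Z=0
after  6: r0=0x62 r1=0x88 r2=0x4a r3=0xbe r4=0x3e  N=1 Z=0
after  7: r0=0x62 r1=0x88 r2=0x4a r3=0xbe r4=0x18  N=0 Z=0
after  8: r0=0x0a r1=0x88 r2=0x4a r3=0xbe r4=0x18  N=0 Z=0
after  9: r0=0x0a r1=0x88 r2=0x4a r3=0xbe r4=0xd2  N=1 Z=0
-- IRQ taken; context saved, return-PC = 10 --

FLAGS = (N=1, Z=0)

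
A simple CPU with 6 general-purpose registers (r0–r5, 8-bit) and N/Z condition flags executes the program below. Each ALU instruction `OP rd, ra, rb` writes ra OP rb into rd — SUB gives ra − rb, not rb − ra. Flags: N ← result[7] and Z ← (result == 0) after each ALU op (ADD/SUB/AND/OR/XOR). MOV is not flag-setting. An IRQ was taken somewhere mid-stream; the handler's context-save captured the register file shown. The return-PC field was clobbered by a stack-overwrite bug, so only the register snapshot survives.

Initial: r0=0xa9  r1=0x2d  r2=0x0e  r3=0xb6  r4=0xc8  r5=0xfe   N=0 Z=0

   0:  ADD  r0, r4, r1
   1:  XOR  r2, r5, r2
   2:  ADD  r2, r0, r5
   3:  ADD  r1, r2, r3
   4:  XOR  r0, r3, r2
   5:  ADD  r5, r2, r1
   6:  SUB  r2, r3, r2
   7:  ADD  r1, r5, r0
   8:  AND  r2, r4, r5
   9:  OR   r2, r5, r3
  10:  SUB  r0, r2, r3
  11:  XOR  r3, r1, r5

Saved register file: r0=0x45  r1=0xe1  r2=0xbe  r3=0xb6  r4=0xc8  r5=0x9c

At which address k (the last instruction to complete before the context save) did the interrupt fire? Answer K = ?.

after  0: r0=0xf5 r1=0x2d r2=0x0e r3=0xb6 r4=0xc8 r5=0xfe  N=1 Z=0
after  1: r0=0xf5 r1=0x2d r2=0xf0 r3=0xb6 r4=0xc8 r5=0xfe  N=1 Z=0
after  2: r0=0xf5 r1=0x2d r2=0xf3 r3=0xb6 r4=0xc8 r5=0xfe  N=1 Z=0
after  3: r0=0xf5 r1=0xa9 r2=0xf3 r3=0xb6 r4=0xc8 r5=0xfe  N=1 Z=0
after  4: r0=0x45 r1=0xa9 r2=0xf3 r3=0xb6 r4=0xc8 r5=0xfe  N=0 Z=0
after  5: r0=0x45 r1=0xa9 r2=0xf3 r3=0xb6 r4=0xc8 r5=0x9c  N=1 Z=0
after  6: r0=0x45 r1=0xa9 r2=0xc3 r3=0xb6 r4=0xc8 r5=0x9c  N=1 Z=0
after  7: r0=0x45 r1=0xe1 r2=0xc3 r3=0xb6 r4=0xc8 r5=0x9c  N=1 Z=0
after  8: r0=0x45 r1=0xe1 r2=0x88 r3=0xb6 r4=0xc8 r5=0x9c  N=1 Z=0
after  9: r0=0x45 r1=0xe1 r2=0xbe r3=0xb6 r4=0xc8 r5=0x9c  N=1 Z=0
-- IRQ taken; context saved, return-PC = 10 --

K = 9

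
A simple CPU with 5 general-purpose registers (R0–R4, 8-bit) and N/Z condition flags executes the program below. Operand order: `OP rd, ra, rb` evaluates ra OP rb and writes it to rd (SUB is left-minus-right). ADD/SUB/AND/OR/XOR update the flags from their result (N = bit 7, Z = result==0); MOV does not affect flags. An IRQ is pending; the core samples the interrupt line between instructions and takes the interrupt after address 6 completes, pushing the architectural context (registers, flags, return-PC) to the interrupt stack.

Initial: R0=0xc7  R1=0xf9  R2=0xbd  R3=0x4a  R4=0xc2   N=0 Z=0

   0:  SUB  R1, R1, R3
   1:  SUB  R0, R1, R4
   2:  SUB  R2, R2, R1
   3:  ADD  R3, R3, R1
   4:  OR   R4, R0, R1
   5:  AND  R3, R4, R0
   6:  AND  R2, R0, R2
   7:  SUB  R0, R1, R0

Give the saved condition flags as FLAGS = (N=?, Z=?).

after  0: R0=0xc7 R1=0xaf R2=0xbd R3=0x4a R4=0xc2  N=1 Z=0
after  1: R0=0xed R1=0xaf R2=0xbd R3=0x4a R4=0xc2  N=1 Z=0
after  2: R0=0xed R1=0xaf R2=0x0e R3=0x4a R4=0xc2  N=0 Z=0
after  3: R0=0xed R1=0xaf R2=0x0e R3=0xf9 R4=0xc2  N=1 Z=0
after  4: R0=0xed R1=0xaf R2=0x0e R3=0xf9 R4=0xef  N=1 Z=0
after  5: R0=0xed R1=0xaf R2=0x0e R3=0xed R4=0xef  N=1 Z=0
after  6: R0=0xed R1=0xaf R2=0x0c R3=0xed R4=0xef  N=0 Z=0
-- IRQ taken; context saved, return-PC = 7 --

FLAGS = (N=0, Z=0)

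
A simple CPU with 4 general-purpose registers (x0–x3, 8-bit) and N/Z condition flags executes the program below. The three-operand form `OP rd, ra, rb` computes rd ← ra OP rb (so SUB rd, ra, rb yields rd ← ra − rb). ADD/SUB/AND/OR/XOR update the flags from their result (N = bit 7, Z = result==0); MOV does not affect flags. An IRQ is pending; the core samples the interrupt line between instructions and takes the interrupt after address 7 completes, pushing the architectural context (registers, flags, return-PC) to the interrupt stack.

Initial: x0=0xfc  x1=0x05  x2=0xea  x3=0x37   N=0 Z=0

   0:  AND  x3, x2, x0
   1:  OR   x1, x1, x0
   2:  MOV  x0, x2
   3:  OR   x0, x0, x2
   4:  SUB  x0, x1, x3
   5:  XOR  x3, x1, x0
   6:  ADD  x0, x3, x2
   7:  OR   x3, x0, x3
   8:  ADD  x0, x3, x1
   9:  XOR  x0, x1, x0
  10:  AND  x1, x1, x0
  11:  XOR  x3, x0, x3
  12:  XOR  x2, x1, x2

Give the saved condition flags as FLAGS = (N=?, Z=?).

FLAGS = (N=1, Z=0)

after  0: x0=0xfc x1=0x05 x2=0xea x3=0xe8  N=1 Z=0
after  1: x0=0xfc x1=0xfd x2=0xea x3=0xe8  N=1 Z=0
after  2: x0=0xea x1=0xfd x2=0xea x3=0xe8  N=1 Z=0
after  3: x0=0xea x1=0xfd x2=0xea x3=0xe8  N=1 Z=0
after  4: x0=0x15 x1=0xfd x2=0xea x3=0xe8  N=0 Z=0
after  5: x0=0x15 x1=0xfd x2=0xea x3=0xe8  N=1 Z=0
after  6: x0=0xd2 x1=0xfd x2=0xea x3=0xe8  N=1 Z=0
after  7: x0=0xd2 x1=0xfd x2=0xea x3=0xfa  N=1 Z=0
-- IRQ taken; context saved, return-PC = 8 --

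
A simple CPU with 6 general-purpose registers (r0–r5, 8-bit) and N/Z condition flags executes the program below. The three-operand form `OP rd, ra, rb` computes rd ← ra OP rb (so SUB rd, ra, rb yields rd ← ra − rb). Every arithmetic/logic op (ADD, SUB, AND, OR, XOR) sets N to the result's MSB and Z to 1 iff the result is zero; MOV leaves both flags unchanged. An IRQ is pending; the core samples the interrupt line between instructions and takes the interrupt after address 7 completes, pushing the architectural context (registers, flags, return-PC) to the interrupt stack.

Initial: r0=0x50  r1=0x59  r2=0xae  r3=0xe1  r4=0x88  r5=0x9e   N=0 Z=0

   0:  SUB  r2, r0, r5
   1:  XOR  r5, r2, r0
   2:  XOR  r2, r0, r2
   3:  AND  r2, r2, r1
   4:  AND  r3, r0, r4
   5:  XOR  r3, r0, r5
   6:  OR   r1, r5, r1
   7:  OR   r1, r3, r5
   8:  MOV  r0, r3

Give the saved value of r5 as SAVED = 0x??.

after  0: r0=0x50 r1=0x59 r2=0xb2 r3=0xe1 r4=0x88 r5=0x9e  N=1 Z=0
after  1: r0=0x50 r1=0x59 r2=0xb2 r3=0xe1 r4=0x88 r5=0xe2  N=1 Z=0
after  2: r0=0x50 r1=0x59 r2=0xe2 r3=0xe1 r4=0x88 r5=0xe2  N=1 Z=0
after  3: r0=0x50 r1=0x59 r2=0x40 r3=0xe1 r4=0x88 r5=0xe2  N=0 Z=0
after  4: r0=0x50 r1=0x59 r2=0x40 r3=0x00 r4=0x88 r5=0xe2  N=0 Z=1
after  5: r0=0x50 r1=0x59 r2=0x40 r3=0xb2 r4=0x88 r5=0xe2  N=1 Z=0
after  6: r0=0x50 r1=0xfb r2=0x40 r3=0xb2 r4=0x88 r5=0xe2  N=1 Z=0
after  7: r0=0x50 r1=0xf2 r2=0x40 r3=0xb2 r4=0x88 r5=0xe2  N=1 Z=0
-- IRQ taken; context saved, return-PC = 8 --

SAVED = 0xe2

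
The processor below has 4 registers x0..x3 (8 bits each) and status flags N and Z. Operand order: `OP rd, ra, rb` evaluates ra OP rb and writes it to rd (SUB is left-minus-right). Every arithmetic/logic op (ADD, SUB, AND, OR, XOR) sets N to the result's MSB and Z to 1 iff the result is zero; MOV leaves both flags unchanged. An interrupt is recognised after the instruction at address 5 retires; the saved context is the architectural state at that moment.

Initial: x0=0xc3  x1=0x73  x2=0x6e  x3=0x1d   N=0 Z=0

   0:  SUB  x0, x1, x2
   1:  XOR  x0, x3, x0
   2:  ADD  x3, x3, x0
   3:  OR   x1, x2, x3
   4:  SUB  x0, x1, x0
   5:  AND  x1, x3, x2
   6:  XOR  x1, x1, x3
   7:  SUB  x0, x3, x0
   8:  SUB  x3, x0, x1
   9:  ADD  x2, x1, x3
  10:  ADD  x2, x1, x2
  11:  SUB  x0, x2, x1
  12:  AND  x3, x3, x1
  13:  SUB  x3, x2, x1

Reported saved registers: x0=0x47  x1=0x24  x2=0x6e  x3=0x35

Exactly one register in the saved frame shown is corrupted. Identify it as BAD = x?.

BAD = x0

after  0: x0=0x05 x1=0x73 x2=0x6e x3=0x1d  N=0 Z=0
after  1: x0=0x18 x1=0x73 x2=0x6e x3=0x1d  N=0 Z=0
after  2: x0=0x18 x1=0x73 x2=0x6e x3=0x35  N=0 Z=0
after  3: x0=0x18 x1=0x7f x2=0x6e x3=0x35  N=0 Z=0
after  4: x0=0x67 x1=0x7f x2=0x6e x3=0x35  N=0 Z=0
after  5: x0=0x67 x1=0x24 x2=0x6e x3=0x35  N=0 Z=0
-- IRQ taken; context saved, return-PC = 6 --
mismatch: x0: reported 0x47 vs actual 0x67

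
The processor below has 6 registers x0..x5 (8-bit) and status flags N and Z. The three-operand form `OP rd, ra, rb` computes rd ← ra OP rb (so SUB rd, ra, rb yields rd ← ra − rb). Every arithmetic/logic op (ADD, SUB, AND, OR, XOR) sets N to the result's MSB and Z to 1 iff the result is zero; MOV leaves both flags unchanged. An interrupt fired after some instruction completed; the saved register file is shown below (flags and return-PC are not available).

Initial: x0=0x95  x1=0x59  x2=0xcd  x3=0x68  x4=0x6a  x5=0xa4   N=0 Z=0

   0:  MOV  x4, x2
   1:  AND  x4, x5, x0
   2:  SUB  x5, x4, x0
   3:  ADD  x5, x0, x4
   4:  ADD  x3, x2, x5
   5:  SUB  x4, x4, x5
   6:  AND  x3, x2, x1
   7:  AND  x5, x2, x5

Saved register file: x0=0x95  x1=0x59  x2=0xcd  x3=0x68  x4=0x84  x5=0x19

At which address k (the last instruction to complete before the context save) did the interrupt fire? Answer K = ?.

K = 3

after  0: x0=0x95 x1=0x59 x2=0xcd x3=0x68 x4=0xcd x5=0xa4  N=0 Z=0
after  1: x0=0x95 x1=0x59 x2=0xcd x3=0x68 x4=0x84 x5=0xa4  N=1 Z=0
after  2: x0=0x95 x1=0x59 x2=0xcd x3=0x68 x4=0x84 x5=0xef  N=1 Z=0
after  3: x0=0x95 x1=0x59 x2=0xcd x3=0x68 x4=0x84 x5=0x19  N=0 Z=0
-- IRQ taken; context saved, return-PC = 4 --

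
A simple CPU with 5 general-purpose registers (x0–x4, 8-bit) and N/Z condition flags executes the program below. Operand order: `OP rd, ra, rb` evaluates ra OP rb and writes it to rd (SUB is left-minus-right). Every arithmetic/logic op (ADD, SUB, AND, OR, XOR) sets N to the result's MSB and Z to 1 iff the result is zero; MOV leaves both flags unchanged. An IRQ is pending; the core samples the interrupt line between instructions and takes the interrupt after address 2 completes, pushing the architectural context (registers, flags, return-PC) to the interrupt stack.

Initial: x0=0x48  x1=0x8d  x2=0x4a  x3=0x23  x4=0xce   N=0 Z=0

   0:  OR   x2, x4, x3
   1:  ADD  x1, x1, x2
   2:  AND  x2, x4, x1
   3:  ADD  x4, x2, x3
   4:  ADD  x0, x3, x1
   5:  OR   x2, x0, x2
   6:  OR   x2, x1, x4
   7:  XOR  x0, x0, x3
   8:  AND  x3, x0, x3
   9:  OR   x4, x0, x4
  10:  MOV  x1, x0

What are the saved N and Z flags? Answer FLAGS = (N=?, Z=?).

FLAGS = (N=0, Z=0)

after  0: x0=0x48 x1=0x8d x2=0xef x3=0x23 x4=0xce  N=1 Z=0
after  1: x0=0x48 x1=0x7c x2=0xef x3=0x23 x4=0xce  N=0 Z=0
after  2: x0=0x48 x1=0x7c x2=0x4c x3=0x23 x4=0xce  N=0 Z=0
-- IRQ taken; context saved, return-PC = 3 --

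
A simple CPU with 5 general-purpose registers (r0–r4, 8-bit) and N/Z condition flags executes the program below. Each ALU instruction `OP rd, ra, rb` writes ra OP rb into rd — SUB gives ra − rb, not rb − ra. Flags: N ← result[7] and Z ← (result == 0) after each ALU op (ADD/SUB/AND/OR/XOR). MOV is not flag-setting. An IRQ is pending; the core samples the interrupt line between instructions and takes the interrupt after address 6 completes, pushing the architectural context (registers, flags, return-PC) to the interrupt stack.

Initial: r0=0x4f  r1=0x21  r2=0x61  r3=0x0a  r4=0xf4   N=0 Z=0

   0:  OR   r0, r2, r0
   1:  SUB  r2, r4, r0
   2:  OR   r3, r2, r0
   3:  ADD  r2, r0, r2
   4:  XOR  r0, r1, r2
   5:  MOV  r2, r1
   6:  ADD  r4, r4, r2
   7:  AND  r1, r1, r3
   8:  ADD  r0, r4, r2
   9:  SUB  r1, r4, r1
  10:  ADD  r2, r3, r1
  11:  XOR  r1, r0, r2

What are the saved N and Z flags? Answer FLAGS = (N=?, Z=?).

after  0: r0=0x6f r1=0x21 r2=0x61 r3=0x0a r4=0xf4  N=0 Z=0
after  1: r0=0x6f r1=0x21 r2=0x85 r3=0x0a r4=0xf4  N=1 Z=0
after  2: r0=0x6f r1=0x21 r2=0x85 r3=0xef r4=0xf4  N=1 Z=0
after  3: r0=0x6f r1=0x21 r2=0xf4 r3=0xef r4=0xf4  N=1 Z=0
after  4: r0=0xd5 r1=0x21 r2=0xf4 r3=0xef r4=0xf4  N=1 Z=0
after  5: r0=0xd5 r1=0x21 r2=0x21 r3=0xef r4=0xf4  N=1 Z=0
after  6: r0=0xd5 r1=0x21 r2=0x21 r3=0xef r4=0x15  N=0 Z=0
-- IRQ taken; context saved, return-PC = 7 --

FLAGS = (N=0, Z=0)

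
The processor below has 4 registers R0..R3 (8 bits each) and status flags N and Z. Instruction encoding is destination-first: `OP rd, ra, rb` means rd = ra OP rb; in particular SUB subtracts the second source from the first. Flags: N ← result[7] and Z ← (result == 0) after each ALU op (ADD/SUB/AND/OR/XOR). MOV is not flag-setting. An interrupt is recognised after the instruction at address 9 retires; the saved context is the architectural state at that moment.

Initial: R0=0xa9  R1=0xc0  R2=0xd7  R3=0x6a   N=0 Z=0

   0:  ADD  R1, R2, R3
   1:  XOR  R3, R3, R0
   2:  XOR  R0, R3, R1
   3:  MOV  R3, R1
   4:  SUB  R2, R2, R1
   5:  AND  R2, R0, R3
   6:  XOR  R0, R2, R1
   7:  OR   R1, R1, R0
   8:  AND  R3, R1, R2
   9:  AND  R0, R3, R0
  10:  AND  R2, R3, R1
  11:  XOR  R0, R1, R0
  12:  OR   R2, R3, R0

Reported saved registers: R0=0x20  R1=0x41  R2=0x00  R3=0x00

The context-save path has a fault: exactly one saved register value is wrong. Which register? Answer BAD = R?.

after  0: R0=0xa9 R1=0x41 R2=0xd7 R3=0x6a  N=0 Z=0
after  1: R0=0xa9 R1=0x41 R2=0xd7 R3=0xc3  N=1 Z=0
after  2: R0=0x82 R1=0x41 R2=0xd7 R3=0xc3  N=1 Z=0
after  3: R0=0x82 R1=0x41 R2=0xd7 R3=0x41  N=1 Z=0
after  4: R0=0x82 R1=0x41 R2=0x96 R3=0x41  N=1 Z=0
after  5: R0=0x82 R1=0x41 R2=0x00 R3=0x41  N=0 Z=1
after  6: R0=0x41 R1=0x41 R2=0x00 R3=0x41  N=0 Z=0
after  7: R0=0x41 R1=0x41 R2=0x00 R3=0x41  N=0 Z=0
after  8: R0=0x41 R1=0x41 R2=0x00 R3=0x00  N=0 Z=1
after  9: R0=0x00 R1=0x41 R2=0x00 R3=0x00  N=0 Z=1
-- IRQ taken; context saved, return-PC = 10 --
mismatch: R0: reported 0x20 vs actual 0x00

BAD = R0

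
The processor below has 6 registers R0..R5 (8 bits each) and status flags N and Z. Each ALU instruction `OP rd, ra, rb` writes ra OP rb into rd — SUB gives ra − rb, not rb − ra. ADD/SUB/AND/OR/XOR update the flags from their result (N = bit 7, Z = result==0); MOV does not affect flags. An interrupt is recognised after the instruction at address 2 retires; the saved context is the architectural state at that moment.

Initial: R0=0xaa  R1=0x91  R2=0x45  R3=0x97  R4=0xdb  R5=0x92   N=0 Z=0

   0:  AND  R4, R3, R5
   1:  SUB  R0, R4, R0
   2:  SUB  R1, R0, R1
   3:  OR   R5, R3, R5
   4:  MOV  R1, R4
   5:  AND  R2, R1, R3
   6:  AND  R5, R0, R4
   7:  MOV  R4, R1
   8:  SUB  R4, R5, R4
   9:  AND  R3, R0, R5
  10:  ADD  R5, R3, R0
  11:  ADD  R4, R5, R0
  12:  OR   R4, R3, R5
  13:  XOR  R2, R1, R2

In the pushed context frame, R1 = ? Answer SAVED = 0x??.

after  0: R0=0xaa R1=0x91 R2=0x45 R3=0x97 R4=0x92 R5=0x92  N=1 Z=0
after  1: R0=0xe8 R1=0x91 R2=0x45 R3=0x97 R4=0x92 R5=0x92  N=1 Z=0
after  2: R0=0xe8 R1=0x57 R2=0x45 R3=0x97 R4=0x92 R5=0x92  N=0 Z=0
-- IRQ taken; context saved, return-PC = 3 --

SAVED = 0x57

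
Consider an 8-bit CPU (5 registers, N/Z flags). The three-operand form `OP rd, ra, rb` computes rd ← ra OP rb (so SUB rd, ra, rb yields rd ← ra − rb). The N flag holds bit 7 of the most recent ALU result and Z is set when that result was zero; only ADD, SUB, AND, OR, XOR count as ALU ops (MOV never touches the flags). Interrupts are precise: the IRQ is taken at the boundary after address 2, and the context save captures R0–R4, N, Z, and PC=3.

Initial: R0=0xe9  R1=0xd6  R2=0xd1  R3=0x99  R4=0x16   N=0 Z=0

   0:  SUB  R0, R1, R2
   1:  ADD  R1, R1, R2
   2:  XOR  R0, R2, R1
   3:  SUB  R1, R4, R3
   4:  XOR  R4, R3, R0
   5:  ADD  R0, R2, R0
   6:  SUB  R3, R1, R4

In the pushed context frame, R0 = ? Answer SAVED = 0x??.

SAVED = 0x76

after  0: R0=0x05 R1=0xd6 R2=0xd1 R3=0x99 R4=0x16  N=0 Z=0
after  1: R0=0x05 R1=0xa7 R2=0xd1 R3=0x99 R4=0x16  N=1 Z=0
after  2: R0=0x76 R1=0xa7 R2=0xd1 R3=0x99 R4=0x16  N=0 Z=0
-- IRQ taken; context saved, return-PC = 3 --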